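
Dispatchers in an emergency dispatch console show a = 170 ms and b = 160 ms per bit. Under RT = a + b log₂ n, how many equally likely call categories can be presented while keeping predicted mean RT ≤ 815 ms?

16

Information budget: (815 − 170)/160 = 4.0312 bits, so n ≤ 2^4.0312 = 16.350 → at most 16.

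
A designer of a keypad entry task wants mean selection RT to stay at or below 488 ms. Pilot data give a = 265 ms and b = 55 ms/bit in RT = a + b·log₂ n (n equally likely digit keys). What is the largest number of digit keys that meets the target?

Information budget: (488 − 265)/55 = 4.0545 bits, so n ≤ 2^4.0545 = 16.617 → at most 16.

16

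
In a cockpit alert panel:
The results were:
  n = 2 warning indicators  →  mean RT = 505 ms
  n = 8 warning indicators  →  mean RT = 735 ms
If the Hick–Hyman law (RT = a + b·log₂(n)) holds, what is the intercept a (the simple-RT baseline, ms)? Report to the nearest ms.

390 ms

The slope on a log₂ axis is (735 − 505) / (3 − 1) = 115 ms/bit.
a = RT₁ − b·log₂ n₁ = 505 − 115 × 1 = 390.000 ms.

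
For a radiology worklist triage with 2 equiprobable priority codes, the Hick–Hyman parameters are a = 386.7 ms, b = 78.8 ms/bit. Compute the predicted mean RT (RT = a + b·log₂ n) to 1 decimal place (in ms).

465.5 ms

log₂(2) = 1 bits, so RT = 386.7 + 78.8 × 1 ≈ 465.500 ms.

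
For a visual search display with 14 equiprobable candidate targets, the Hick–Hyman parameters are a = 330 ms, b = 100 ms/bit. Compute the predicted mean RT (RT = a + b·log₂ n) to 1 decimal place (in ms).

710.7 ms

log₂(14) = 3.8074 bits, so RT = 330 + 100 × 3.8074 ≈ 710.735 ms.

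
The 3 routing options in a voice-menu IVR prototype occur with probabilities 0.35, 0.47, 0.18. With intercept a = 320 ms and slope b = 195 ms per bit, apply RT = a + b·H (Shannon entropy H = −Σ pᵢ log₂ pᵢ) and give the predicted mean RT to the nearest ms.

Entropy contributions −pᵢ log₂ pᵢ: 0.5301, 0.5120, 0.4453; sum H = 1.4874 bits.
RT = a + bH = 320 + 195·1.4874 = 610.04 ms.

610 ms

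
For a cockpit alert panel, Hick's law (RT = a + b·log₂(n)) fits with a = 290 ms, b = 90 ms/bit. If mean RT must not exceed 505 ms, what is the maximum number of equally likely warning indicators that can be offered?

Set 290 + 90·log₂ n ≤ 505 → log₂ n ≤ (505 − 290)/90 = 2.3889.
So n ≤ 2^2.3889 = 5.238; the largest integer n is 5.

5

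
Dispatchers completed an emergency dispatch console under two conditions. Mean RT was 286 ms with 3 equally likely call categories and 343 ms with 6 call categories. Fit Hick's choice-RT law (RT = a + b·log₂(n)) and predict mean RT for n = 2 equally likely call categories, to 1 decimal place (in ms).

With log₂ n on the abscissa the relation is linear; from the two conditions:
  b = (343 − 286) / (log₂ 6 − log₂ 3) = 57 / (2.5850 − 1.5850) = 57.000 ms/bit
  a = 286 − 57.000 × 1.5850 = 195.657 ms
Then RT(2) = 195.657 + 57.000 × log₂ 2 = 195.657 + 57.000 × 1 ≈ 252.657 ms.

252.7 ms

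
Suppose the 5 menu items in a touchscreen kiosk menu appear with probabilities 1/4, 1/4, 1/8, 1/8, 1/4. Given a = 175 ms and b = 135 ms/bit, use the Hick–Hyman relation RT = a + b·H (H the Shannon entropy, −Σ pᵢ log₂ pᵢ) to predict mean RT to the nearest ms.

479 ms

H = −Σ pᵢ log₂ pᵢ = 0.25·2 + 0.25·2 + 0.125·3 + 0.125·3 + 0.25·2 = 2.250 bits.
RT = 175 + 135 × 2.250 = 478.75 ms.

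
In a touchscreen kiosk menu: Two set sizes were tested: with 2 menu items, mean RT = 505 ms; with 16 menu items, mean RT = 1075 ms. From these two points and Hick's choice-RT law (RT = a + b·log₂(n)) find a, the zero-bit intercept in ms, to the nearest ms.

315 ms

b = (RT₂ − RT₁)/(log₂ n₂ − log₂ n₁) = (1075 − 505)/(4 − 1) = 190 ms/bit.
a = RT₁ − b·log₂ n₁ = 505 − 190 × 1 = 315.000 ms.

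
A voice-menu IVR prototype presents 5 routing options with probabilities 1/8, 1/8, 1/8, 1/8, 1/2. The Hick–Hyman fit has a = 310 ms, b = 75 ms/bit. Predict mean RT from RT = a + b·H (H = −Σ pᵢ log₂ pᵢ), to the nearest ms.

H = −Σ pᵢ log₂ pᵢ = 0.125·3 + 0.125·3 + 0.125·3 + 0.125·3 + 0.5·1 = 2.000 bits.
RT = 310 + 75 × 2.000 = 460.00 ms.

460 ms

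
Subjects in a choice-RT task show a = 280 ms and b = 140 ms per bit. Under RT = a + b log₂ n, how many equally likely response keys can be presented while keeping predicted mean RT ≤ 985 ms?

140·log₂ n ≤ 985 − 280 = 705, giving log₂ n ≤ 5.0357 and n ≤ 32.802. The largest whole number is 32.

32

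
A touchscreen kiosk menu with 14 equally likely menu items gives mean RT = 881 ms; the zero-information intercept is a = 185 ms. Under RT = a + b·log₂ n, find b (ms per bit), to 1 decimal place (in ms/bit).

14 alternatives carry log₂ 14 = 3.8074 bits; the choice cost is 881 − 185 = 696 ms, so b = 696/3.8074 = 182.804 ms/bit.

182.8 ms/bit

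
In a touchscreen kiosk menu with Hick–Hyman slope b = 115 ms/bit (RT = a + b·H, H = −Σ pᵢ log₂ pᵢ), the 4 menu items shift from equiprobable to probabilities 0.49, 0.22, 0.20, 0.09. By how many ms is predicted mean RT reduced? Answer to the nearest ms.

The RT saving is b·ΔH. Equiprobable H₀ = log₂(4) = 2.0000 bits; with the given probabilities H = 1.7619 bits.
b·(H₀ − H) = 115 × (2.0000 − 1.7619) = 27.38 ms.

27 ms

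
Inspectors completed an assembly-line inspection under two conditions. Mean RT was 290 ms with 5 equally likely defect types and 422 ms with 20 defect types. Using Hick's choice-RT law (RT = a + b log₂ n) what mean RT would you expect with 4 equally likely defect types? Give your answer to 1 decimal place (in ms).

Solve the two-equation system in a and b:
  b = (422 − 290) / (log₂ 20 − log₂ 5) = 132 / (4.3219 − 2.3219) = 66.000 ms/bit
  a = 290 − 66.000 × 2.3219 = 136.753 ms
Then RT(4) = 136.753 + 66.000 × log₂ 4 = 136.753 + 66.000 × 2 ≈ 268.753 ms.

268.8 ms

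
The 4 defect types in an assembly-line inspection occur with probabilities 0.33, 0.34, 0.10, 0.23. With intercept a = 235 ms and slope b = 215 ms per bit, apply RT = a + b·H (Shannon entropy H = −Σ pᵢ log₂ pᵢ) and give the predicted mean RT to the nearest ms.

639 ms

H = 0.33·log₂(1/0.33) + 0.34·log₂(1/0.34) + 0.10·log₂(1/0.10) + 0.23·log₂(1/0.23) = 1.8769 bits.
RT = 235 + 215 × 1.8769 = 638.52 ms.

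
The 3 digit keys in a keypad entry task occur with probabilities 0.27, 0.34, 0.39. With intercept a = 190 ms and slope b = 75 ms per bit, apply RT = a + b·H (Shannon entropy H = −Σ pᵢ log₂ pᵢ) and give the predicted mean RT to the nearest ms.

308 ms

Entropy contributions −pᵢ log₂ pᵢ: 0.5100, 0.5292, 0.5298; sum H = 1.5690 bits.
RT = a + bH = 190 + 75·1.5690 = 307.67 ms.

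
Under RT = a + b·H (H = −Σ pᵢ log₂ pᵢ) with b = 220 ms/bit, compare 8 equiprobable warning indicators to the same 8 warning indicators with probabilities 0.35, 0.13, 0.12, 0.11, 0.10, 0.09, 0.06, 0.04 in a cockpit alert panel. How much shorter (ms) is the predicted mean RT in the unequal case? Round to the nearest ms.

65 ms

Equiprobable entropy H₀ = log₂ 8 = 3.0000 bits.
Skewed entropy H = −Σ pᵢ log₂ pᵢ = 2.7042 bits.
ΔRT = b·(H₀ − H) = 220 × 0.2958 = 65.07 ms.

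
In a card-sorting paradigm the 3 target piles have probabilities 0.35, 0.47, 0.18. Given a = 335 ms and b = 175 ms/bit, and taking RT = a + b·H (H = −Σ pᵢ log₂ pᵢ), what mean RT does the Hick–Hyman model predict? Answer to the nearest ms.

H = 0.35·log₂(1/0.35) + 0.47·log₂(1/0.47) + 0.18·log₂(1/0.18) = 1.4874 bits.
RT = 335 + 175 × 1.4874 = 595.29 ms.

595 ms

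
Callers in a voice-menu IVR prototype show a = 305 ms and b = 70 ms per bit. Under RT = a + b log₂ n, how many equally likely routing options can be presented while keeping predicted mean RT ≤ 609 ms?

Set 305 + 70·log₂ n ≤ 609 → log₂ n ≤ (609 − 305)/70 = 4.3429.
So n ≤ 2^4.3429 = 20.292; the largest integer n is 20.

20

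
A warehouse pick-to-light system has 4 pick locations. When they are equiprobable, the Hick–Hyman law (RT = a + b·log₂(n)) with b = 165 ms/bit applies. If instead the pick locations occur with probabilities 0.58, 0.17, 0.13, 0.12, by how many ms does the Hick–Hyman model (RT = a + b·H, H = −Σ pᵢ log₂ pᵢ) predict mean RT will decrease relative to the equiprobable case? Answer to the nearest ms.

Equiprobable entropy H₀ = log₂ 4 = 2.0000 bits.
Skewed entropy H = −Σ pᵢ log₂ pᵢ = 1.6401 bits.
ΔRT = b·(H₀ − H) = 165 × 0.3599 = 59.38 ms.

59 ms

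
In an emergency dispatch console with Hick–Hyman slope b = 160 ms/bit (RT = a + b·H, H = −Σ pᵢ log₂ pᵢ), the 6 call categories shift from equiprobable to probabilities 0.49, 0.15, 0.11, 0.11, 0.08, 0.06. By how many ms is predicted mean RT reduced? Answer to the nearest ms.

70 ms

The RT saving is b·ΔH. Equiprobable H₀ = log₂(6) = 2.5850 bits; with the given probabilities H = 2.1504 bits.
b·(H₀ − H) = 160 × (2.5850 − 2.1504) = 69.52 ms.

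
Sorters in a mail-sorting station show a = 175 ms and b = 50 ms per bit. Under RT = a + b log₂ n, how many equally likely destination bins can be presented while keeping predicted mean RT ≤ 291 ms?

4

Information budget: (291 − 175)/50 = 2.3200 bits, so n ≤ 2^2.3200 = 4.993 → at most 4.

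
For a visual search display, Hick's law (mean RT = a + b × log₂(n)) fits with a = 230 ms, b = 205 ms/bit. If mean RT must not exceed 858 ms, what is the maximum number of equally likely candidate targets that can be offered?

Information budget: (858 − 230)/205 = 3.0634 bits, so n ≤ 2^3.0634 = 8.359 → at most 8.

8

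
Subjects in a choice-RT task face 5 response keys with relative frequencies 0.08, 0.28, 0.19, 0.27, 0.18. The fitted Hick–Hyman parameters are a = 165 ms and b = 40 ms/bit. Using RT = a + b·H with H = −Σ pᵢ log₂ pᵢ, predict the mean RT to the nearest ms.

254 ms

H = 0.08·log₂(1/0.08) + 0.28·log₂(1/0.28) + 0.19·log₂(1/0.19) + 0.27·log₂(1/0.27) + 0.18·log₂(1/0.18) = 2.2163 bits.
RT = 165 + 40 × 2.2163 = 253.65 ms.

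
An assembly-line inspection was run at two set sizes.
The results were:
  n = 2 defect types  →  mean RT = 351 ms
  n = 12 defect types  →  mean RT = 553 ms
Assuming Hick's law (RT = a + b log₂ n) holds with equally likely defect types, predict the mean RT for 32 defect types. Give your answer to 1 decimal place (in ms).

Fit slope and intercept:
  b = (553 − 351) / (log₂ 12 − log₂ 2) = 202 / (3.5850 − 1) = 78.144 ms/bit
  a = 351 − 78.144 × 1 = 272.856 ms
Then RT(32) = 272.856 + 78.144 × log₂ 32 = 272.856 + 78.144 × 5 ≈ 663.577 ms.

663.6 ms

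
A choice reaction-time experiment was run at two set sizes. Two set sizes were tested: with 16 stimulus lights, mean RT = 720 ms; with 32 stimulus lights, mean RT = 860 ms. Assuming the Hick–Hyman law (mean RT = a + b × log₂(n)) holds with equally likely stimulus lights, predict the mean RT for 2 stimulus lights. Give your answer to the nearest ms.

Solve the two-equation system in a and b:
  b = (860 − 720) / (log₂ 32 − log₂ 16) = 140 / (5 − 4) = 140 ms/bit
  a = 720 − 140 × 4 = 160 ms
Then RT(2) = 160 + 140 × log₂ 2 = 160 + 140 × 1 ≈ 300.000 ms.

300 ms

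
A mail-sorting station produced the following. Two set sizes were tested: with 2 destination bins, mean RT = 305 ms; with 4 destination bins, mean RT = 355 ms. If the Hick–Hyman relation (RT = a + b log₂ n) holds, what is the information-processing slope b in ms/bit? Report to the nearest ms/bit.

The slope on a log₂ axis is (355 − 305) / (2 − 1) = 50 ms/bit.

50 ms/bit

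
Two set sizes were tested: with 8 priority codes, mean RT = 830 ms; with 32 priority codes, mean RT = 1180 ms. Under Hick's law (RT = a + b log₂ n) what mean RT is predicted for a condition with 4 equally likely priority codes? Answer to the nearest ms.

RT is linear in log₂ n, so two points fix the line:
  b = (1180 − 830) / (log₂ 32 − log₂ 8) = 350 / (5 − 3) = 175 ms/bit
  a = 830 − 175 × 3 = 305 ms
Then RT(4) = 305 + 175 × log₂ 4 = 305 + 175 × 2 ≈ 655.000 ms.

655 ms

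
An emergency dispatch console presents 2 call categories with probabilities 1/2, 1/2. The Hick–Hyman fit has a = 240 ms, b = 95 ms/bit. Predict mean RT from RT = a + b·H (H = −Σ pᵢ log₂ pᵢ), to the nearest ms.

335 ms

Each term −pᵢ log₂ pᵢ: 0.5·1 + 0.5·1; summed, H = 1.000 bits.
Mean RT = a + bH = 240 + 95·1.000 = 335.00 ms.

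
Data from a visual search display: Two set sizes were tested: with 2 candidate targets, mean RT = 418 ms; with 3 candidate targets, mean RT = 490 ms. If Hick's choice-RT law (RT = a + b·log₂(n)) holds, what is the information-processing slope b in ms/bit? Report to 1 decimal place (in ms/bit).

b = (RT₂ − RT₁)/(log₂ n₂ − log₂ n₁) = (490 − 418)/(1.5850 − 1) = 123.085 ms/bit.

123.1 ms/bit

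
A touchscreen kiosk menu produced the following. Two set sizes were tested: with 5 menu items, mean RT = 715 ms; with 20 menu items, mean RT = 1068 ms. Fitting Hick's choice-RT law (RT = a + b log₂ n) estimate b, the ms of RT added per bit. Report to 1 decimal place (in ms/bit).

176.5 ms/bit

The slope on a log₂ axis is (1068 − 715) / (4.3219 − 2.3219) = 176.500 ms/bit.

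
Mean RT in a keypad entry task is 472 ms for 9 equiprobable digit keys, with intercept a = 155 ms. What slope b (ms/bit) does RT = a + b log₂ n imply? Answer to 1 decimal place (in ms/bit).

100.0 ms/bit

log₂(9) = 3.1699 bits.
b = (RT − a)/log₂ n = (472 − 155) / 3.1699 = 100.002 ms/bit.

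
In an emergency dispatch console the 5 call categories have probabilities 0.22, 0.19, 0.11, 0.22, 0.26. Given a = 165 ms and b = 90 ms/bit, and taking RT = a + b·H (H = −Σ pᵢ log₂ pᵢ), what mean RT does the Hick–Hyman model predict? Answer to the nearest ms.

H = 0.22·log₂(1/0.22) + 0.19·log₂(1/0.19) + 0.11·log₂(1/0.11) + 0.22·log₂(1/0.22) + 0.26·log₂(1/0.26) = 2.2719 bits.
RT = 165 + 90 × 2.2719 = 369.48 ms.

369 ms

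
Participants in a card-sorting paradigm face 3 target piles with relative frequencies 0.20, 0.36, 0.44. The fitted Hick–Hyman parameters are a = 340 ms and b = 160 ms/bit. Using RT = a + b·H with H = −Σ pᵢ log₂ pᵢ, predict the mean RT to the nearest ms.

H = 0.20·log₂(1/0.20) + 0.36·log₂(1/0.36) + 0.44·log₂(1/0.44) = 1.5161 bits.
RT = 340 + 160 × 1.5161 = 582.58 ms.

583 ms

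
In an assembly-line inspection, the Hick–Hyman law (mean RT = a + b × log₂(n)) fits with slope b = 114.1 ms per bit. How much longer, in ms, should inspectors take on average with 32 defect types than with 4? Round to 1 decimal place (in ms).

342.3 ms

ΔRT = (a + b log₂ n₂) − (a + b log₂ n₁) = b·(log₂ n₂ − log₂ n₁).
log₂(32) − log₂(4) = log₂(32/4) = log₂(8) = 3.
ΔRT = 114.1 × 3.0000 = 342.300 ms.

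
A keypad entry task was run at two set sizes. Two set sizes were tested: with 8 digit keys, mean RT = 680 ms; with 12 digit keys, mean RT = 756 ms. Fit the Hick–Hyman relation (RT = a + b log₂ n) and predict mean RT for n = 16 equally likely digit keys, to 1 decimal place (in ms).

Fit slope and intercept:
  b = (756 − 680) / (log₂ 12 − log₂ 8) = 76 / (3.5850 − 3) = 129.923 ms/bit
  a = 680 − 129.923 × 3 = 290.231 ms
Then RT(16) = 290.231 + 129.923 × log₂ 16 = 290.231 + 129.923 × 4 ≈ 809.923 ms.

809.9 ms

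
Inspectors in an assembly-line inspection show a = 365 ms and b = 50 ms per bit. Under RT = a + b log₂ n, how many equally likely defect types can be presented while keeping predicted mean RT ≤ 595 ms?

50·log₂ n ≤ 595 − 365 = 230, giving log₂ n ≤ 4.6000 and n ≤ 24.251. The largest whole number is 24.

24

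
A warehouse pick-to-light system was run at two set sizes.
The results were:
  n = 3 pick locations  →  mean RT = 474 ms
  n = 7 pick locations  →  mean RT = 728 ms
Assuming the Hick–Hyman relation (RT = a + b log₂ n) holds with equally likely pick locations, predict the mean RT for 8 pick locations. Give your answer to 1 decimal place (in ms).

768.0 ms

RT is linear in log₂ n, so two points fix the line:
  b = (728 − 474) / (log₂ 7 − log₂ 3) = 254 / (2.8074 − 1.5850) = 207.789 ms/bit
  a = 474 − 207.789 × 1.5850 = 144.662 ms
Then RT(8) = 144.662 + 207.789 × log₂ 8 = 144.662 + 207.789 × 3 ≈ 768.030 ms.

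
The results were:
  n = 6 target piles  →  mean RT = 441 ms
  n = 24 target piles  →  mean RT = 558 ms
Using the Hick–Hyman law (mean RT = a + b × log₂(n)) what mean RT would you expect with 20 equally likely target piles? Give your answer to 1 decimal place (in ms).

With log₂ n on the abscissa the relation is linear; from the two conditions:
  b = (558 − 441) / (log₂ 24 − log₂ 6) = 117 / (4.5850 − 2.5850) = 58.500 ms/bit
  a = 441 − 58.500 × 2.5850 = 289.780 ms
Then RT(20) = 289.780 + 58.500 × log₂ 20 = 289.780 + 58.500 × 4.3219 ≈ 542.612 ms.

542.6 ms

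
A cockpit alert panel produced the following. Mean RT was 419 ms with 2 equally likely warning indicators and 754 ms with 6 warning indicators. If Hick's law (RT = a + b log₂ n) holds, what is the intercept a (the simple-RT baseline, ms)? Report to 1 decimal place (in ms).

207.6 ms

Slope: b = (754 − 419) / (log₂ 6 − log₂ 2) = 335/1.5850 = 211.361 ms/bit.
a = RT₁ − b·log₂ n₁ = 419 − 211.361 × 1 = 207.639 ms.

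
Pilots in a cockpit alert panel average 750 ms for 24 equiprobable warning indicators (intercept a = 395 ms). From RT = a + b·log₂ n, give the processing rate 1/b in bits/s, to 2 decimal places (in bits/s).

12.92 bits/s

Choice component = 750 − 395 = 355 ms over log₂(24) = 4.5850 bits.
b = 355 / 4.5850 = 77.427 ms/bit, so 1/b = 12.915 bits/s.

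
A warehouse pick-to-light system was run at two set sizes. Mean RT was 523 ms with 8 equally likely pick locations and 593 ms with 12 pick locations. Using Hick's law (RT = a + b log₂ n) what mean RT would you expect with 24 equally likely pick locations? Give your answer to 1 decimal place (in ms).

Fit slope and intercept:
  b = (593 − 523) / (log₂ 12 − log₂ 8) = 70 / (3.5850 − 3) = 119.666 ms/bit
  a = 523 − 119.666 × 3 = 164.003 ms
Then RT(24) = 164.003 + 119.666 × log₂ 24 = 164.003 + 119.666 × 4.5850 ≈ 712.666 ms.

712.7 ms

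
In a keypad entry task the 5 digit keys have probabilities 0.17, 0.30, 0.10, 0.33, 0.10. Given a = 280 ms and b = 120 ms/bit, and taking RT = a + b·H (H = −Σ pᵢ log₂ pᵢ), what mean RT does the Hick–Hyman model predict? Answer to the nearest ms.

538 ms

Entropy contributions −pᵢ log₂ pᵢ: 0.4346, 0.5211, 0.3322, 0.5278, 0.3322; sum H = 2.1479 bits.
RT = a + bH = 280 + 120·2.1479 = 537.75 ms.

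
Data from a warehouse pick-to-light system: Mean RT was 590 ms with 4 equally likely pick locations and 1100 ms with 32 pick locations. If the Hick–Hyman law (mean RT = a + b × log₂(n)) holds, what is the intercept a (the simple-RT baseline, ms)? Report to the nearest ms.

250 ms

b = (RT₂ − RT₁)/(log₂ n₂ − log₂ n₁) = (1100 − 590)/(5 − 2) = 170 ms/bit.
Intercept: a = 590 − 170·log₂(4) = 250.000 ms.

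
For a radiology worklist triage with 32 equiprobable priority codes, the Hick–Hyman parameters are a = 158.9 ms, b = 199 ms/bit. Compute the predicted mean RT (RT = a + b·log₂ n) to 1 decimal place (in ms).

1153.9 ms

log₂(32) = 5 bits, so RT = 158.9 + 199 × 5 ≈ 1153.900 ms.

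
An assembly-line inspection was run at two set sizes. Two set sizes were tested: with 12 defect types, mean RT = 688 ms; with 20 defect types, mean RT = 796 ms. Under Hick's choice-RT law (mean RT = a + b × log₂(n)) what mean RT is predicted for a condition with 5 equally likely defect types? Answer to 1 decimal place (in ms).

Solve the two-equation system in a and b:
  b = (796 − 688) / (log₂ 20 − log₂ 12) = 108 / (4.3219 − 3.5850) = 146.547 ms/bit
  a = 688 − 146.547 × 3.5850 = 162.635 ms
Then RT(5) = 162.635 + 146.547 × log₂ 5 = 162.635 + 146.547 × 2.3219 ≈ 502.906 ms.

502.9 ms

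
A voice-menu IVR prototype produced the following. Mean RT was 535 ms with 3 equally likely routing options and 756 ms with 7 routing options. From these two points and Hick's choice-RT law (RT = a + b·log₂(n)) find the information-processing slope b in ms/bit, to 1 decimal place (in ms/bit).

180.8 ms/bit

The slope on a log₂ axis is (756 − 535) / (2.8074 − 1.5850) = 180.793 ms/bit.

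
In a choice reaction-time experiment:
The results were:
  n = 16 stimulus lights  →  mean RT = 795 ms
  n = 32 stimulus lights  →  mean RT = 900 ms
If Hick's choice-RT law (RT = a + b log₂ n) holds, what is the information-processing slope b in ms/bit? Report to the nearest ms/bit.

105 ms/bit

Slope: b = (900 − 795) / (log₂ 32 − log₂ 16) = 105/1.0000 = 105 ms/bit.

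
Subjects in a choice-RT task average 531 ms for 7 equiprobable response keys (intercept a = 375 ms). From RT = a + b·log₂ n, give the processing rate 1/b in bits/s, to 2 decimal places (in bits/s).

18.00 bits/s

b = (531 − 375)/log₂ 7 = 156/2.8074 = 55.568 ms per bit = 0.05557 s/bit; the reciprocal is 17.996 bits/s.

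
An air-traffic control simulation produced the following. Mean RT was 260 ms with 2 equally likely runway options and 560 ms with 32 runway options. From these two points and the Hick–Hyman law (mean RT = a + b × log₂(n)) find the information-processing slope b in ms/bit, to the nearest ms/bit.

75 ms/bit

Slope: b = (560 − 260) / (log₂ 32 − log₂ 2) = 300/4.0000 = 75 ms/bit.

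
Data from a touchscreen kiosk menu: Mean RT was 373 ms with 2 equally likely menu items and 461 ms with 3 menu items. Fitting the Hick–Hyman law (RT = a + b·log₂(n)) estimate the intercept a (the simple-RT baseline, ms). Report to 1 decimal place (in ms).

222.6 ms

b = (RT₂ − RT₁)/(log₂ n₂ − log₂ n₁) = (461 − 373)/(1.5850 − 1) = 150.437 ms/bit.
Intercept: a = 373 − 150.437·log₂(2) = 222.563 ms.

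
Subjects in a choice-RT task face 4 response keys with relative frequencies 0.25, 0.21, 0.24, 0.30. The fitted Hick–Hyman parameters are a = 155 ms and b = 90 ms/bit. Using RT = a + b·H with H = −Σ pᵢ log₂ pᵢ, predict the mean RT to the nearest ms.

H = 0.25·log₂(1/0.25) + 0.21·log₂(1/0.21) + 0.24·log₂(1/0.24) + 0.30·log₂(1/0.30) = 1.9880 bits.
RT = 155 + 90 × 1.9880 = 333.92 ms.

334 ms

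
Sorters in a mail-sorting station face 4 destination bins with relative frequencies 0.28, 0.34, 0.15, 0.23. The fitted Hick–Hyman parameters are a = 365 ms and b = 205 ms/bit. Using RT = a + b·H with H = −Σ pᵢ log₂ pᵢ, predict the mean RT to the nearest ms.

763 ms

H = 0.28·log₂(1/0.28) + 0.34·log₂(1/0.34) + 0.15·log₂(1/0.15) + 0.23·log₂(1/0.23) = 1.9416 bits.
RT = 365 + 205 × 1.9416 = 763.03 ms.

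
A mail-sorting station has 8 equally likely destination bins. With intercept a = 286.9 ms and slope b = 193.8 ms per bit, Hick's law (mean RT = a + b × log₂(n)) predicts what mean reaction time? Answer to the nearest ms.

log₂(8) = 3 bits, so RT = 286.9 + 193.8 × 3 ≈ 868.300 ms.

868 ms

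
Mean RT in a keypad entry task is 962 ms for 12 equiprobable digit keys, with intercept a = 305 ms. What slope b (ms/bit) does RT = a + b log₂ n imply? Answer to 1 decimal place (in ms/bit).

b = (962 − 305) / log₂(12) = 657 / 3.5850 = 183.266 ms/bit.

183.3 ms/bit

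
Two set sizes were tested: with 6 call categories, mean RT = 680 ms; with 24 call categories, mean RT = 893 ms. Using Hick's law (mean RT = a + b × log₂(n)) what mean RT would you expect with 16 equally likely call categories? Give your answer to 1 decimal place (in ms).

830.7 ms

RT is linear in log₂ n, so two points fix the line:
  b = (893 − 680) / (log₂ 24 − log₂ 6) = 213 / (4.5850 − 2.5850) = 106.500 ms/bit
  a = 680 − 106.500 × 2.5850 = 404.701 ms
Then RT(16) = 404.701 + 106.500 × log₂ 16 = 404.701 + 106.500 × 4 ≈ 830.701 ms.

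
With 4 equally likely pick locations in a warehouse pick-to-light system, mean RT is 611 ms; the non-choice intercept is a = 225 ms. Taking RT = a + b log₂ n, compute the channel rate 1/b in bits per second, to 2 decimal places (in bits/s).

Choice component = 611 − 225 = 386 ms over log₂(4) = 2 bits.
b = 386 / 2 = 193.000 ms/bit, so 1/b = 5.181 bits/s.

5.18 bits/s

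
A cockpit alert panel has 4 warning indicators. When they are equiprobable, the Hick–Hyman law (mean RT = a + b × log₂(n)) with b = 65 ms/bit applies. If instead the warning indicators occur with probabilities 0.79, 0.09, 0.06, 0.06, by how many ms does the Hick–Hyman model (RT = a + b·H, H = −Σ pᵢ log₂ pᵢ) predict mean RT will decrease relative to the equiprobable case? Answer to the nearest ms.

Equiprobable entropy H₀ = log₂ 4 = 2.0000 bits.
Skewed entropy H = −Σ pᵢ log₂ pᵢ = 1.0684 bits.
ΔRT = b·(H₀ − H) = 65 × 0.9316 = 60.56 ms.

61 ms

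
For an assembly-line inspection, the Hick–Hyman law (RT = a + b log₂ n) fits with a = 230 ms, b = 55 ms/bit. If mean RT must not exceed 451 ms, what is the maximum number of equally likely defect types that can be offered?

16

Information budget: (451 − 230)/55 = 4.0182 bits, so n ≤ 2^4.0182 = 16.203 → at most 16.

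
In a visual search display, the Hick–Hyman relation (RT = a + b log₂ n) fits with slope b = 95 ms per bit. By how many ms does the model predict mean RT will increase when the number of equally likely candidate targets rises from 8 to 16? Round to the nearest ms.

95 ms

ΔRT = (a + b log₂ n₂) − (a + b log₂ n₁) = b·(log₂ n₂ − log₂ n₁).
log₂(16) − log₂(8) = log₂(16/8) = log₂(2) = 1.
ΔRT = 95 × 1.0000 = 95.000 ms.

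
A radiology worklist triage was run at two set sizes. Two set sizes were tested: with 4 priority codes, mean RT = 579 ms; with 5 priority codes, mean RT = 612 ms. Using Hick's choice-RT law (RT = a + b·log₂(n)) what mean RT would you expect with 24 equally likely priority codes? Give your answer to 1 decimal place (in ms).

844.0 ms

Solve the two-equation system in a and b:
  b = (612 − 579) / (log₂ 5 − log₂ 4) = 33 / (2.3219 − 2) = 102.507 ms/bit
  a = 579 − 102.507 × 2 = 373.985 ms
Then RT(24) = 373.985 + 102.507 × log₂ 24 = 373.985 + 102.507 × 4.5850 ≈ 843.978 ms.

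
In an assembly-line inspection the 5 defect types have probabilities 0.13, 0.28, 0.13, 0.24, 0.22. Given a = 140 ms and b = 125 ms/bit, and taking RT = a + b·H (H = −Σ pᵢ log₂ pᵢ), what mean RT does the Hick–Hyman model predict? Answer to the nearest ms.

H = 0.13·log₂(1/0.13) + 0.28·log₂(1/0.28) + 0.13·log₂(1/0.13) + 0.24·log₂(1/0.24) + 0.22·log₂(1/0.22) = 2.2542 bits.
RT = 140 + 125 × 2.2542 = 421.78 ms.

422 ms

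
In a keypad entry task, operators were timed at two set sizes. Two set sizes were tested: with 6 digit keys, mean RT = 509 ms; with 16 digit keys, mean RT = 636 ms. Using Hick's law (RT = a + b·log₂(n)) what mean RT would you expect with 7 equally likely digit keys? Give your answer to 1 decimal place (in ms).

Fit slope and intercept:
  b = (636 − 509) / (log₂ 16 − log₂ 6) = 127 / (4 − 2.5850) = 89.750 ms/bit
  a = 509 − 89.750 × 2.5850 = 276.999 ms
Then RT(7) = 276.999 + 89.750 × log₂ 7 = 276.999 + 89.750 × 2.8074 ≈ 528.960 ms.

529.0 ms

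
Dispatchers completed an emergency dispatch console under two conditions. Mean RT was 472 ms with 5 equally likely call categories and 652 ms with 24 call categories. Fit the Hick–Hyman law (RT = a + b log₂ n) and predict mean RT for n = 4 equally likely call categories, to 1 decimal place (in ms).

Fit slope and intercept:
  b = (652 − 472) / (log₂ 24 − log₂ 5) = 180 / (4.5850 − 2.3219) = 79.539 ms/bit
  a = 472 − 79.539 × 2.3219 = 287.316 ms
Then RT(4) = 287.316 + 79.539 × log₂ 4 = 287.316 + 79.539 × 2 ≈ 446.394 ms.

446.4 ms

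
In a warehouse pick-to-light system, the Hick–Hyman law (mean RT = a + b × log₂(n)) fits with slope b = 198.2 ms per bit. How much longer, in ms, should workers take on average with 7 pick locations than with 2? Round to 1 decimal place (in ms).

ΔRT = (a + b log₂ n₂) − (a + b log₂ n₁) = b·(log₂ n₂ − log₂ n₁).
log₂(7) − log₂(2) = 2.8074 − 1 = 1.8074.
ΔRT = 198.2 × 1.8074 = 358.218 ms.

358.2 ms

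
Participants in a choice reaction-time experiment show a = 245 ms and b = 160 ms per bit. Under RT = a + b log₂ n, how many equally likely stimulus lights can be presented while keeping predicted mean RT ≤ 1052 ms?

32

Information budget: (1052 − 245)/160 = 5.0438 bits, so n ≤ 2^5.0438 = 32.985 → at most 32.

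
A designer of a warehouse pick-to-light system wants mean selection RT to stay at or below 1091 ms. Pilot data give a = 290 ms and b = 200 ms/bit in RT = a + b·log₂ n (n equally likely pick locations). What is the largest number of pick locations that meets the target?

16

Information budget: (1091 − 290)/200 = 4.0050 bits, so n ≤ 2^4.0050 = 16.056 → at most 16.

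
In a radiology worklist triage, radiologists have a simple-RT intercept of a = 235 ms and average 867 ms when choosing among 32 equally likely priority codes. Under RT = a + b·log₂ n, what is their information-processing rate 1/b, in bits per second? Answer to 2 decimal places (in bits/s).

7.91 bits/s

b = (867 − 235)/log₂ 32 = 632/5 = 126.400 ms per bit = 0.12640 s/bit; the reciprocal is 7.911 bits/s.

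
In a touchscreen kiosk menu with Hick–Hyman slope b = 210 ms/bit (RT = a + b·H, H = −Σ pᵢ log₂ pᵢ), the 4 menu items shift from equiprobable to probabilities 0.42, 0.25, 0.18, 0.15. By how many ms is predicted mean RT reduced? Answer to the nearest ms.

25 ms

The RT saving is b·ΔH. Equiprobable H₀ = log₂(4) = 2.0000 bits; with the given probabilities H = 1.8815 bits.
b·(H₀ − H) = 210 × (2.0000 − 1.8815) = 24.89 ms.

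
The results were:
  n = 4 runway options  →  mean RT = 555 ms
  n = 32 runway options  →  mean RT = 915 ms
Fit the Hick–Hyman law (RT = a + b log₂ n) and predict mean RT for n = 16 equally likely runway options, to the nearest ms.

With log₂ n on the abscissa the relation is linear; from the two conditions:
  b = (915 − 555) / (log₂ 32 − log₂ 4) = 360 / (5 − 2) = 120 ms/bit
  a = 555 − 120 × 2 = 315 ms
Then RT(16) = 315 + 120 × log₂ 16 = 315 + 120 × 4 ≈ 795.000 ms.

795 ms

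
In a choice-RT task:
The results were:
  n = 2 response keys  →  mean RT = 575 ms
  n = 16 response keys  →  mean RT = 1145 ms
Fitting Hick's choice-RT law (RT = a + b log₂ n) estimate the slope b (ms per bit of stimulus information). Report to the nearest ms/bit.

b = (RT₂ − RT₁)/(log₂ n₂ − log₂ n₁) = (1145 − 575)/(4 − 1) = 190 ms/bit.

190 ms/bit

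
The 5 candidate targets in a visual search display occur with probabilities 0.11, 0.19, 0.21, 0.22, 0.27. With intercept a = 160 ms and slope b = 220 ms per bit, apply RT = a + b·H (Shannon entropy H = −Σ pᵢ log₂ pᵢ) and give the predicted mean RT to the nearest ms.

H = 0.11·log₂(1/0.11) + 0.19·log₂(1/0.19) + 0.21·log₂(1/0.21) + 0.22·log₂(1/0.22) + 0.27·log₂(1/0.27) = 2.2689 bits.
RT = 160 + 220 × 2.2689 = 659.16 ms.

659 ms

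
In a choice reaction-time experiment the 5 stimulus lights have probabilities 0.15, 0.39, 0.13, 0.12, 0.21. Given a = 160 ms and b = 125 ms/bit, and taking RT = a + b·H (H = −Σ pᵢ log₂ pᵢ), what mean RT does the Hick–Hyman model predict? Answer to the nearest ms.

Entropy contributions −pᵢ log₂ pᵢ: 0.4105, 0.5298, 0.3826, 0.3671, 0.4728; sum H = 2.1629 bits.
RT = a + bH = 160 + 125·2.1629 = 430.36 ms.

430 ms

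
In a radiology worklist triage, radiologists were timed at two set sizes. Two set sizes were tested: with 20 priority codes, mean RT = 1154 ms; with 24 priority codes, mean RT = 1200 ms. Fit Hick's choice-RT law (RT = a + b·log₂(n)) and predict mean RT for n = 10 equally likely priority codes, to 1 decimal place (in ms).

979.1 ms

RT is linear in log₂ n, so two points fix the line:
  b = (1200 − 1154) / (log₂ 24 − log₂ 20) = 46 / (4.5850 − 4.3219) = 174.882 ms/bit
  a = 1154 − 174.882 × 4.3219 = 398.172 ms
Then RT(10) = 398.172 + 174.882 × log₂ 10 = 398.172 + 174.882 × 3.3219 ≈ 979.118 ms.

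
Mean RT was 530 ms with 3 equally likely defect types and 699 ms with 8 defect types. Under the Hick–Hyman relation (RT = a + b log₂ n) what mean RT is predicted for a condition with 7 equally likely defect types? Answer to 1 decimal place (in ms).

676.0 ms

RT is linear in log₂ n, so two points fix the line:
  b = (699 − 530) / (log₂ 8 − log₂ 3) = 169 / (3 − 1.5850) = 119.431 ms/bit
  a = 530 − 119.431 × 1.5850 = 340.706 ms
Then RT(7) = 340.706 + 119.431 × log₂ 7 = 340.706 + 119.431 × 2.8074 ≈ 675.992 ms.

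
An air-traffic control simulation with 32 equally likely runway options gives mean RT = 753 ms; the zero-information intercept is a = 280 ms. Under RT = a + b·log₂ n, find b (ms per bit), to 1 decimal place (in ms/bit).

94.6 ms/bit

log₂(32) = 5 bits.
b = (RT − a)/log₂ n = (753 − 280) / 5 = 94.600 ms/bit.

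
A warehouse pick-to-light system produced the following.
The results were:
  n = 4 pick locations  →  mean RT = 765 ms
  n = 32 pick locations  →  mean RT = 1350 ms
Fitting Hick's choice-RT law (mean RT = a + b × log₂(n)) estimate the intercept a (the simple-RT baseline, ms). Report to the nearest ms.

375 ms

b = (RT₂ − RT₁)/(log₂ n₂ − log₂ n₁) = (1350 − 765)/(5 − 2) = 195 ms/bit.
Intercept: a = 765 − 195·log₂(4) = 375.000 ms.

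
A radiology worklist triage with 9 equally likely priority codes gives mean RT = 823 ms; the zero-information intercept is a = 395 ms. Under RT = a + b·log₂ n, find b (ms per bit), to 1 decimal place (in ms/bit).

135.0 ms/bit

b = (823 − 395) / log₂(9) = 428 / 3.1699 = 135.019 ms/bit.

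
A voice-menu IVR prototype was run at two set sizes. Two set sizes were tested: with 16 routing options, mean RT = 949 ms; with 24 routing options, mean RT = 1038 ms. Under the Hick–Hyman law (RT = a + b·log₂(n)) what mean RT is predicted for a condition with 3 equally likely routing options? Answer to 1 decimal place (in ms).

581.6 ms

RT is linear in log₂ n, so two points fix the line:
  b = (1038 − 949) / (log₂ 24 − log₂ 16) = 89 / (4.5850 − 4) = 152.147 ms/bit
  a = 949 − 152.147 × 4 = 340.414 ms
Then RT(3) = 340.414 + 152.147 × log₂ 3 = 340.414 + 152.147 × 1.5850 ≈ 581.560 ms.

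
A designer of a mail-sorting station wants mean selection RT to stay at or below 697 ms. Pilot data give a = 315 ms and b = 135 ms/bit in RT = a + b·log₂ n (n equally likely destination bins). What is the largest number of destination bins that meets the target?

7

Set 315 + 135·log₂ n ≤ 697 → log₂ n ≤ (697 − 315)/135 = 2.8296.
So n ≤ 2^2.8296 = 7.109; the largest integer n is 7.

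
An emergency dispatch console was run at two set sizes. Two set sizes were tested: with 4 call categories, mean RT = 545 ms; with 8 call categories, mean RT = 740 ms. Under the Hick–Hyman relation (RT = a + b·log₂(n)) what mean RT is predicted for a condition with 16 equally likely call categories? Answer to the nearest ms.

935 ms

Fit slope and intercept:
  b = (740 − 545) / (log₂ 8 − log₂ 4) = 195 / (3 − 2) = 195 ms/bit
  a = 545 − 195 × 2 = 155 ms
Then RT(16) = 155 + 195 × log₂ 16 = 155 + 195 × 4 ≈ 935.000 ms.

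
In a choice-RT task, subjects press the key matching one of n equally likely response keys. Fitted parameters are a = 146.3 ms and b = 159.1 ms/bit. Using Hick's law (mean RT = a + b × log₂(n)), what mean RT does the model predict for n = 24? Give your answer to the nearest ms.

log₂(24) = 4.5850 bits, so RT = 146.3 + 159.1 × 4.5850 ≈ 875.768 ms.

876 ms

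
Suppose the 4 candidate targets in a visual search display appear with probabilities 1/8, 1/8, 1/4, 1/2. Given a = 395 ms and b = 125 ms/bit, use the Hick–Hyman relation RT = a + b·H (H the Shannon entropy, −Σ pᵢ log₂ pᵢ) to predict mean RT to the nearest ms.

614 ms

Each term −pᵢ log₂ pᵢ: 0.125·3 + 0.125·3 + 0.25·2 + 0.5·1; summed, H = 1.750 bits.
Mean RT = a + bH = 395 + 125·1.750 = 613.75 ms.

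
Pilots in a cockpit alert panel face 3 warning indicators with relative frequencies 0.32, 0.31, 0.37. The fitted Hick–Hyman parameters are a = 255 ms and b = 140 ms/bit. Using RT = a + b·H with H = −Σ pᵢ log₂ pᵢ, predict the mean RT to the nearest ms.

476 ms

H = 0.32·log₂(1/0.32) + 0.31·log₂(1/0.31) + 0.37·log₂(1/0.37) = 1.5806 bits.
RT = 255 + 140 × 1.5806 = 476.28 ms.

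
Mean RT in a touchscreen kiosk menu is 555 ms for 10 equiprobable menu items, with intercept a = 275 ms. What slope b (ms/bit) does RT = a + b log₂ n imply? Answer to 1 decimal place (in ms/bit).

10 alternatives carry log₂ 10 = 3.3219 bits; the choice cost is 555 − 275 = 280 ms, so b = 280/3.3219 = 84.288 ms/bit.

84.3 ms/bit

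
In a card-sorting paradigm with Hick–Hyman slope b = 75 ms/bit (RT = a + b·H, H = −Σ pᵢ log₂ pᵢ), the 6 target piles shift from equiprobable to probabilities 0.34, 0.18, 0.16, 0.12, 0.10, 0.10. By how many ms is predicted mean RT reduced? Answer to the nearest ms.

The RT saving is b·ΔH. Equiprobable H₀ = log₂(6) = 2.5850 bits; with the given probabilities H = 2.4290 bits.
b·(H₀ − H) = 75 × (2.5850 − 2.4290) = 11.70 ms.

12 ms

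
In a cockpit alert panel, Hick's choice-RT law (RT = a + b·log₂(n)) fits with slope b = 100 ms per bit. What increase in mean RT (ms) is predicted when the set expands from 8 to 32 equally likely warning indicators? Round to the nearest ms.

200 ms

Only the slope matters, since a is common to both: ΔRT = b·log₂(n₂/n₁).
log₂(32) − log₂(8) = log₂(32/8) = log₂(4) = 2.
ΔRT = 100 × 2.0000 = 200.000 ms.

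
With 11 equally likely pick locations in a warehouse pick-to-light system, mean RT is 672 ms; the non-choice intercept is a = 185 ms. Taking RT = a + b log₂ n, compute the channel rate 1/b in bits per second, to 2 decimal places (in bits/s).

7.10 bits/s

b = (672 − 185)/log₂ 11 = 487/3.4594 = 140.775 ms per bit = 0.14077 s/bit; the reciprocal is 7.104 bits/s.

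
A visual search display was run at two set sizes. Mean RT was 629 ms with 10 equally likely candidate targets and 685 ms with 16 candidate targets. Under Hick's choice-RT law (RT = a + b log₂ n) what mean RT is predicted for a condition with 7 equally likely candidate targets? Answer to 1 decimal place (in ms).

RT is linear in log₂ n, so two points fix the line:
  b = (685 − 629) / (log₂ 16 − log₂ 10) = 56 / (4 − 3.3219) = 82.587 ms/bit
  a = 629 − 82.587 × 3.3219 = 354.652 ms
Then RT(7) = 354.652 + 82.587 × log₂ 7 = 354.652 + 82.587 × 2.8074 ≈ 586.503 ms.

586.5 ms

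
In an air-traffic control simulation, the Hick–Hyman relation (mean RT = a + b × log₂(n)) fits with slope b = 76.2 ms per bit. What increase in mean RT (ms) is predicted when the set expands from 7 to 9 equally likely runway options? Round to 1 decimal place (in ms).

The intercept a cancels: ΔRT = b·(log₂ n₂ − log₂ n₁) = b·log₂(n₂/n₁).
log₂(9) − log₂(7) = 3.1699 − 2.8074 = 0.3626.
ΔRT = 76.2 × 0.3626 = 27.628 ms.

27.6 ms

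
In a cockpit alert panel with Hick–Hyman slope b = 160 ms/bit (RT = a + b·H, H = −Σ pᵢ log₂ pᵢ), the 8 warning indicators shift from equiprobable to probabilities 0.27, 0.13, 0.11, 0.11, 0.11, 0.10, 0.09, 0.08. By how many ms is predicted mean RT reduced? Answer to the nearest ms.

19 ms

The RT saving is b·ΔH. Equiprobable H₀ = log₂(8) = 3.0000 bits; with the given probabilities H = 2.8799 bits.
b·(H₀ − H) = 160 × (3.0000 − 2.8799) = 19.22 ms.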